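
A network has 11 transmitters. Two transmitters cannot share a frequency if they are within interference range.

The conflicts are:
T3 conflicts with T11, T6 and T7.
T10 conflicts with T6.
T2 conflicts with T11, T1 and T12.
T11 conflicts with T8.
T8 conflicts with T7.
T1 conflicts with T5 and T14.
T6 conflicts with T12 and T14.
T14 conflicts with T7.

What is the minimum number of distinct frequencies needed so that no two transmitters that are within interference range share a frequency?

3

The cycle T12-T6-T3-T11-T2-T12 has odd length 5, so it cannot be 2-colored; at least 3 frequencies are needed.
3 frequencies suffice: T3=2, T10=2, T2=2, T11=1, T8=2, T1=1, T5=2, T6=1, T12=3, T14=2, T7=1. No two conflicting transmitters share a frequency.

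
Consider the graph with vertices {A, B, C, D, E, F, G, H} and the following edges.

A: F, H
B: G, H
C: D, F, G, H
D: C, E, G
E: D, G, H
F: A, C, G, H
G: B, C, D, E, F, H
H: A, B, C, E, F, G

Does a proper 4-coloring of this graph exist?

The chromatic number is 4. C, F, G, H are pairwise adjacent (a clique of size 4), so at least 4 colors are needed.
4 colors suffice: color 1 → {D, H}; color 2 → {A, G}; color 3 → {B, C, E}; color 4 → {F}.
That is already a proper 4-coloring.

Yes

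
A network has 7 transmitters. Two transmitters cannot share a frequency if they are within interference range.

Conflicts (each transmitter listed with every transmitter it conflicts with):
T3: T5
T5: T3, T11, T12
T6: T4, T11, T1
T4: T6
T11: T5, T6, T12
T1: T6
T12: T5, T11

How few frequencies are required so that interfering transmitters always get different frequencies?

3

T5, T11, T12 are mutually in conflict, so at least 3 frequencies are needed.
3 frequencies suffice: frequency 1 → {T5, T6}; frequency 2 → {T3, T4, T11, T1}; frequency 3 → {T12}. Each listed conflict is separated.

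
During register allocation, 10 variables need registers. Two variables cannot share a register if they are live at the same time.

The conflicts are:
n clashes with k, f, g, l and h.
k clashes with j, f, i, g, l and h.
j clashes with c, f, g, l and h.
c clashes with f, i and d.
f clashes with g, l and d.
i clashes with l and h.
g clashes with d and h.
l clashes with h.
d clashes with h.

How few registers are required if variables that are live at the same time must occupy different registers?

4

k, j, l, h are mutually in conflict, so at least 4 registers are needed.
4 registers suffice: n=3, k=2, j=3, c=4, f=1, i=3, g=4, l=4, d=2, h=1. No two conflicting variables share a register.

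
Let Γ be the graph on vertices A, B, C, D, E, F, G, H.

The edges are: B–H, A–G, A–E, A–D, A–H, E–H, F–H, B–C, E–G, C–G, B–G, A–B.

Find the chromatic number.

3

A, B, G form a triangle, so at least 3 colors are needed.
3 colors suffice: color red → {A, C, F}; color blue → {B, D, E}; color green → {G, H}. Every edge joins two different colors.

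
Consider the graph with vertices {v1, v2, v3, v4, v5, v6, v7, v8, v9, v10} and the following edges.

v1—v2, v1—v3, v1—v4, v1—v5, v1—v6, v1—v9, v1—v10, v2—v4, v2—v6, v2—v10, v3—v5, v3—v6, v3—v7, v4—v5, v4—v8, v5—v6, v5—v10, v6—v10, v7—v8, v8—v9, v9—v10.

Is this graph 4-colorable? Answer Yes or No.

The chromatic number is 4. v1, v3, v5, v6 are pairwise adjacent (a clique of size 4), so at least 4 colors are needed.
4 colors suffice: color 1 → {v1, v8}; color 2 → {v4, v6, v7, v9}; color 3 → {v2, v5}; color 4 → {v3, v10}.
That is already a proper 4-coloring.

Yes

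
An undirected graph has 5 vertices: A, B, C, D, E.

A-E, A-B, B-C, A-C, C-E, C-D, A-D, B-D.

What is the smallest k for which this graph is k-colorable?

4

A, B, C, D are pairwise adjacent (a clique of size 4), so at least 4 colors are needed.
4 colors suffice: A=2, B=4, C=1, D=3, E=3. No two adjacent vertices share a color.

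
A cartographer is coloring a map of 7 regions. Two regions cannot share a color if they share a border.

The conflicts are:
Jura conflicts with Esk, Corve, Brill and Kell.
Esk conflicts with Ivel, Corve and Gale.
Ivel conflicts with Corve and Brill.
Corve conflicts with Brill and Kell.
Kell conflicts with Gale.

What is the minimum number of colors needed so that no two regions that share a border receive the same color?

3

Ivel, Corve, Brill all conflict with each other, so at least 3 colors are needed.
One proper 3-coloring: Jura=2, Esk=3, Ivel=2, Corve=1, Brill=3, Kell=3, Gale=1. Each listed conflict is separated.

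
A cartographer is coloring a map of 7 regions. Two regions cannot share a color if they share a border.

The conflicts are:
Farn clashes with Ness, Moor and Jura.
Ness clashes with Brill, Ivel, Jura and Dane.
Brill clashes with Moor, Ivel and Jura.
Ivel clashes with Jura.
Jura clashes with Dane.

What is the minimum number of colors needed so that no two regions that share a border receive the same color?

4

Ness, Brill, Ivel, Jura pairwise conflict, so at least 4 colors are needed.
4 colors suffice: color 1 → {Moor, Jura}; color 2 → {Ness}; color 3 → {Farn, Brill, Dane}; color 4 → {Ivel}. No two conflicting regions share a color.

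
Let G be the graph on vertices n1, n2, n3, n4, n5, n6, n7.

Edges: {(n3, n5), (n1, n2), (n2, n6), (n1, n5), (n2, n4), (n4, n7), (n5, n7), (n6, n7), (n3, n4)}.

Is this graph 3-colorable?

The chromatic number is 3. The cycle n2-n1-n5-n7-n6-n2 has odd length 5, so it cannot be 2-colored; at least 3 colors are needed.
3 colors suffice: color red → {n4, n5, n6}; color blue → {n2, n3, n7}; color green → {n1}.
That is already a proper 3-coloring.

Yes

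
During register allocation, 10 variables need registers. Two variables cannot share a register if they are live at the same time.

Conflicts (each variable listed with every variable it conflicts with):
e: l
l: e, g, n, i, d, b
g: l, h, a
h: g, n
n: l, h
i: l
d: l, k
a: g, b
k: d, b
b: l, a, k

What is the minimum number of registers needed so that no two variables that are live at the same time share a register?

2

l and i conflict, so at least 2 registers are needed.
2 registers suffice: register 1 → {l, h, a, k}; register 2 → {e, g, n, i, d, b}. No two conflicting variables share a register.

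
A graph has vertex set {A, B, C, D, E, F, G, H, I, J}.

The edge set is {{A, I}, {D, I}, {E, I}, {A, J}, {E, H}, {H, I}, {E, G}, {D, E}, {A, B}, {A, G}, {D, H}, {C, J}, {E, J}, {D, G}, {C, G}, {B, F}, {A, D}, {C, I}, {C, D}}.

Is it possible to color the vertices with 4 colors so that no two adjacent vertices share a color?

Yes

The chromatic number is 4. D, E, H, I are pairwise adjacent (a clique of size 4), so at least 4 colors are needed.
4 colors suffice: color 1 → {B, D, J}; color 2 → {A, C, E, F}; color 3 → {G, I}; color 4 → {H}.
That is already a proper 4-coloring.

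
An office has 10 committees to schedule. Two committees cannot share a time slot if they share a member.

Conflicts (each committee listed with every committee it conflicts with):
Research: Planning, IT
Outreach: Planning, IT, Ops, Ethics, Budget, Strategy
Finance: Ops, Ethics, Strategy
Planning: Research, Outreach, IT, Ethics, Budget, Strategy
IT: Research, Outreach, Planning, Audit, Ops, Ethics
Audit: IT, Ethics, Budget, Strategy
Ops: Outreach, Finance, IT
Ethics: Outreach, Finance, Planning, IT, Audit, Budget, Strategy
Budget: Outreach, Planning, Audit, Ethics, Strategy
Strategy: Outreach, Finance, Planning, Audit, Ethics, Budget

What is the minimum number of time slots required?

5

Outreach, Planning, Ethics, Budget, Strategy are mutually in conflict, so at least 5 time slots are needed.
5 time slots suffice: time slot 1 → {Research, Ops, Ethics}; time slot 2 → {Outreach, Finance, Audit}; time slot 3 → {IT, Strategy}; time slot 4 → {Planning}; time slot 5 → {Budget}. Each listed conflict is separated.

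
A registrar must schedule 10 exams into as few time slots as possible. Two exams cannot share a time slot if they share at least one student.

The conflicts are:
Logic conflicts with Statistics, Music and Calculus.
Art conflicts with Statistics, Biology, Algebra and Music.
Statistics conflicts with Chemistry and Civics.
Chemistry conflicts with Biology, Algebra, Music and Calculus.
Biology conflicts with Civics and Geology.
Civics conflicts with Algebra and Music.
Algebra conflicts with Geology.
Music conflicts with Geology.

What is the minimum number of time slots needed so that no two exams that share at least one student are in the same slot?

2

Civics and Algebra conflict, so at least 2 time slots are needed.
2 time slots suffice: time slot 1 → {Logic, Art, Chemistry, Civics, Geology}; time slot 2 → {Statistics, Biology, Algebra, Music, Calculus}. No two conflicting exams share a time slot.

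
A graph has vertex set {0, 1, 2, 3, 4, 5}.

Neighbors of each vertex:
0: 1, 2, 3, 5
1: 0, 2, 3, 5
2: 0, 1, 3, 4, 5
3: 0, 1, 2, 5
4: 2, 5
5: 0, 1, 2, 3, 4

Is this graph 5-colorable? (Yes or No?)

Yes

The chromatic number is 5. 0, 1, 2, 3, 5 are pairwise adjacent (a clique of size 5), so at least 5 colors are needed.
5 colors suffice: 0=e, 1=c, 2=a, 3=d, 4=c, 5=b.
That is already a proper 5-coloring.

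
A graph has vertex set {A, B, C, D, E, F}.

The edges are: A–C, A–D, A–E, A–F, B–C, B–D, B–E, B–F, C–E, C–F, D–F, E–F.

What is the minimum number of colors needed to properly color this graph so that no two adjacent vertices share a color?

A, C, E, F form a clique, so at least 4 colors are needed.
4 colors suffice: color 1 → {F}; color 2 → {A, B}; color 3 → {C, D}; color 4 → {E}. Every edge joins two different colors.

4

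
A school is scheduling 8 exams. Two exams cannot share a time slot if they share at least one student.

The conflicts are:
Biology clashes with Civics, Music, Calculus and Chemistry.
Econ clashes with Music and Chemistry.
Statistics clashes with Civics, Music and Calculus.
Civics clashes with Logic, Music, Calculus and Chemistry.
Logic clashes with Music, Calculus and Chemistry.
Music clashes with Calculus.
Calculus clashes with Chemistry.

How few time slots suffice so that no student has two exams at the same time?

4

Statistics, Civics, Music, Calculus all conflict with each other, so at least 4 time slots are needed.
4 time slots suffice: time slot 1 → {Music, Chemistry}; time slot 2 → {Econ, Calculus}; time slot 3 → {Civics}; time slot 4 → {Biology, Statistics, Logic}. Every pair that conflicts lands in different time slots.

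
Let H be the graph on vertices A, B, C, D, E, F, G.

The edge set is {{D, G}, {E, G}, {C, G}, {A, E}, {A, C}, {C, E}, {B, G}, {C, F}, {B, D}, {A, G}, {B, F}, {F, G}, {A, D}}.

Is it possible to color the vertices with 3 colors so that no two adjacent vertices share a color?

No

A, C, E, G are mutually adjacent (a clique of size 4), so at least 4 colors are needed.
So 3 colors are not enough.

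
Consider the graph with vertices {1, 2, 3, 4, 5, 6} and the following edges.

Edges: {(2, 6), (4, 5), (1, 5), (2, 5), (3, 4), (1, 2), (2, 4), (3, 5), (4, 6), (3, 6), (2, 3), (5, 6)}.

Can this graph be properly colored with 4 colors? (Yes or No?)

2, 3, 4, 5, 6 are pairwise adjacent (a clique of size 5), so at least 5 colors are needed.
So 4 colors are not enough.

No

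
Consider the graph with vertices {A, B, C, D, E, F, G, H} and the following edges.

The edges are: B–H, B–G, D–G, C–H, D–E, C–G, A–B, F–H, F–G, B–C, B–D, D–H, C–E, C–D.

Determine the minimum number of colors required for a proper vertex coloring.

B, C, D, H are mutually adjacent (a clique of size 4), so at least 4 colors are needed.
4 colors suffice: color red → {A, D, F}; color blue → {C}; color green → {B, E}; color yellow → {G, H}. No two adjacent vertices share a color.

4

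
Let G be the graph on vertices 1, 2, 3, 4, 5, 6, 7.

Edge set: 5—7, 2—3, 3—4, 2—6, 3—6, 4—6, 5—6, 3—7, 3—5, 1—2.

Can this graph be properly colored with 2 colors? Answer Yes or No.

No

3, 5, 7 are pairwise adjacent, so at least 3 colors are needed.
So 2 colors are not enough.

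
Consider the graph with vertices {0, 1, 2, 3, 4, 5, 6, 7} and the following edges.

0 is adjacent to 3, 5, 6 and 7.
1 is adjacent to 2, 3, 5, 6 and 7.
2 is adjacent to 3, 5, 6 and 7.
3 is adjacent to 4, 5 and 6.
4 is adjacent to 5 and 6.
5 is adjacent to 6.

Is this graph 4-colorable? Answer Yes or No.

1, 2, 3, 5, 6 are pairwise adjacent (a clique of size 5), so at least 5 colors are needed.
So 4 colors are not enough.

No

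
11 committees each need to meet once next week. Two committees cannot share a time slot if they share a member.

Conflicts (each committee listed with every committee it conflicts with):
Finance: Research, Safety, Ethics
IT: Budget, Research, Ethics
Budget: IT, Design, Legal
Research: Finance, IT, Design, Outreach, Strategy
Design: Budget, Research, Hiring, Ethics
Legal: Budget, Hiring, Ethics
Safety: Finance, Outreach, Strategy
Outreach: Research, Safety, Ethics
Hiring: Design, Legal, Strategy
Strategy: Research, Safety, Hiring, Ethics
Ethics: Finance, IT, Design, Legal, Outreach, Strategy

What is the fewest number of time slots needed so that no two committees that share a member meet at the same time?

2

Finance and Research conflict, so at least 2 time slots are needed.
2 time slots suffice: time slot 1 → {Budget, Research, Safety, Hiring, Ethics}; time slot 2 → {Finance, IT, Design, Legal, Outreach, Strategy}. No two conflicting committees share a time slot.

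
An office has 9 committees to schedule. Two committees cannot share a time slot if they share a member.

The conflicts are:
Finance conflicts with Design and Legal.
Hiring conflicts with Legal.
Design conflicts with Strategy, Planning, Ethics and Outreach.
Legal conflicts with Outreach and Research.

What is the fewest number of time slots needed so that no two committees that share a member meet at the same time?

2

Design and Ethics conflict, so at least 2 time slots are needed.
A valid assignment using 2 time slots: Finance=2, Hiring=2, Design=1, Legal=1, Strategy=2, Planning=2, Ethics=2, Outreach=2, Research=2. Each listed conflict is separated.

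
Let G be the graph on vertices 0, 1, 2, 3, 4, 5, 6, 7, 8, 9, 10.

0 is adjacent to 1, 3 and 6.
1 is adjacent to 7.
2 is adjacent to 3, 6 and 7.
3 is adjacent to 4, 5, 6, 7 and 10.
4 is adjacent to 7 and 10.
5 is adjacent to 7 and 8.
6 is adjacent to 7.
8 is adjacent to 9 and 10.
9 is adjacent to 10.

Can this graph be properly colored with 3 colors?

No

2, 3, 6, 7 form a clique, so at least 4 colors are needed.
So 3 colors are not enough.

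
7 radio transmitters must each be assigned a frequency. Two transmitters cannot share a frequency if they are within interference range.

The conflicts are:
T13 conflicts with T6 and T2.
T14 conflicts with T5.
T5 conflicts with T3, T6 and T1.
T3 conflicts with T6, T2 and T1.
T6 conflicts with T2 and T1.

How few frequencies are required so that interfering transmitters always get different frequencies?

4

T5, T3, T6, T1 all conflict with each other, so at least 4 frequencies are needed.
Using 4 frequencies: T13=3, T14=1, T5=2, T3=3, T6=1, T2=2, T1=4. No two conflicting transmitters share a frequency.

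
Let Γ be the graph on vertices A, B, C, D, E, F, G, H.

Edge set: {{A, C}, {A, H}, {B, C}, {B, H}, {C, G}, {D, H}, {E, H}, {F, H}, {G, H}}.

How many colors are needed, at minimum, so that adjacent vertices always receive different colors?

2

D and H are adjacent, so at least 2 colors are needed.
2 colors suffice: color red → {C, H}; color blue → {A, B, D, E, F, G}. Each edge has distinct colors on its endpoints.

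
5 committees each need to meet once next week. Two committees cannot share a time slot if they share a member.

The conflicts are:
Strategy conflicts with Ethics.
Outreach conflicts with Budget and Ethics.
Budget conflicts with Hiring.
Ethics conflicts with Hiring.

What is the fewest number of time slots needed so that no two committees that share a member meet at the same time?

2

Outreach and Budget conflict, so at least 2 time slots are needed.
A valid assignment using 2 time slots: Strategy=2, Outreach=2, Budget=1, Ethics=1, Hiring=2. Each listed conflict is separated.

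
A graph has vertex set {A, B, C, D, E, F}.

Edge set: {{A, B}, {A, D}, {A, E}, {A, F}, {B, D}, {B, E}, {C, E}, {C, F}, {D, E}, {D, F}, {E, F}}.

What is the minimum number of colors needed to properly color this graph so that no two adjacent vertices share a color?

A, D, E, F are mutually adjacent (a clique of size 4), so at least 4 colors are needed.
One proper 4-coloring: A=3, B=2, C=3, D=4, E=1, F=2. Every edge joins two different colors.

4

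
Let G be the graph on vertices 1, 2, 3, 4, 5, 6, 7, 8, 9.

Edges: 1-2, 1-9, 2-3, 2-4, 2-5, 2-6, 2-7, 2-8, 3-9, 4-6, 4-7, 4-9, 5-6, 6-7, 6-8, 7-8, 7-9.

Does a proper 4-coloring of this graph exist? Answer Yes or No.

The chromatic number is 4. 2, 4, 6, 7 are mutually adjacent (a clique of size 4), so at least 4 colors are needed.
One proper 4-coloring: 1=b, 2=a, 3=b, 4=d, 5=b, 6=c, 7=b, 8=d, 9=a.
That is already a proper 4-coloring.

Yes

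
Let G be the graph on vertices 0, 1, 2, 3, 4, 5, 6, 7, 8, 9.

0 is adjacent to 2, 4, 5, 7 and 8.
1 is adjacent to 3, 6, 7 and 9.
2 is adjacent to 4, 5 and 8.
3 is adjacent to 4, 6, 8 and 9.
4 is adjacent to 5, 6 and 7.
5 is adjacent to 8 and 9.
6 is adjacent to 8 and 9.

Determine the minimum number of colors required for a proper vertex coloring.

4

0, 2, 5, 8 are pairwise adjacent (a clique of size 4), so at least 4 colors are needed.
4 colors suffice: color red → {1, 4, 8}; color blue → {0, 6}; color green → {3, 5, 7}; color yellow → {2, 9}. No two adjacent vertices share a color.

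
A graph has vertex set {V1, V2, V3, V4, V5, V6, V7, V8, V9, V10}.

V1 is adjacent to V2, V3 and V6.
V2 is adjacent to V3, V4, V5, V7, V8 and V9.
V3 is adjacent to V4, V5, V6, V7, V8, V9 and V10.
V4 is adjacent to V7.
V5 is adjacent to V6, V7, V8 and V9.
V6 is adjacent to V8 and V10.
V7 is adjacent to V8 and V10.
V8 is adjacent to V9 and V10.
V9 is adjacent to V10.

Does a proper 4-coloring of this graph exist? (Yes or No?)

No

V2, V3, V5, V8, V9 are pairwise adjacent (a clique of size 5), so at least 5 colors are needed.
So 4 colors are not enough.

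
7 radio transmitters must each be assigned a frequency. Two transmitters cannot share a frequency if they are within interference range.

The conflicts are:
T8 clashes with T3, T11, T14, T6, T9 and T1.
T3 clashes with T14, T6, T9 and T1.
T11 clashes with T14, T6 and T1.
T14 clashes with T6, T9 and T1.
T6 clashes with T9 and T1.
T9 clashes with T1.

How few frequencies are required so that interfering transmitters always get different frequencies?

6

T8, T3, T14, T6, T9, T1 are mutually in conflict, so at least 6 frequencies are needed.
6 frequencies suffice: frequency 1 → {T1}; frequency 2 → {T14}; frequency 3 → {T8}; frequency 4 → {T6}; frequency 5 → {T11, T9}; frequency 6 → {T3}. No two conflicting transmitters share a frequency.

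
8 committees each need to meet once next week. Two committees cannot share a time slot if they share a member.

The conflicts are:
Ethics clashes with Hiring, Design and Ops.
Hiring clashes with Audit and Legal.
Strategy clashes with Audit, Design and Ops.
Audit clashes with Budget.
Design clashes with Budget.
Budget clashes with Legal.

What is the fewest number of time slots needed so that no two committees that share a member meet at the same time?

3

The cycle Design-Budget-Audit-Hiring-Ethics-Design has odd length 5, so it cannot be 2-colored; at least 3 time slots are needed.
3 time slots suffice: time slot 1 → {Audit, Design, Ops, Legal}; time slot 2 → {Hiring, Strategy, Budget}; time slot 3 → {Ethics}. Each listed conflict is separated.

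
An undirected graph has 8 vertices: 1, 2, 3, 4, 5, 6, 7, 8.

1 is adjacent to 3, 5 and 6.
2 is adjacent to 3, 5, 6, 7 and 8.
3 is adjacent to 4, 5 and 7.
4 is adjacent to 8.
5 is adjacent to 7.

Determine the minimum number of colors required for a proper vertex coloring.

4

2, 3, 5, 7 are pairwise adjacent (a clique of size 4), so at least 4 colors are needed.
One proper 4-coloring: 1=b, 2=b, 3=a, 4=b, 5=c, 6=a, 7=d, 8=a. Every edge joins two different colors.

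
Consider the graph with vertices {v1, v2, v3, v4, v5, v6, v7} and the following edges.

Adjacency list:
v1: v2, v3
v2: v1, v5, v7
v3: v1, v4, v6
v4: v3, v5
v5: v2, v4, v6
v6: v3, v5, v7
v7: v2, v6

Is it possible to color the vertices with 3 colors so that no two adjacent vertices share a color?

Yes

The chromatic number is 3. The cycle v3-v6-v7-v2-v1-v3 has odd length 5, so it cannot be 2-colored; at least 3 colors are needed.
3 colors suffice: color 1 → {v2, v4, v6}; color 2 → {v3, v5, v7}; color 3 → {v1}.
That is already a proper 3-coloring.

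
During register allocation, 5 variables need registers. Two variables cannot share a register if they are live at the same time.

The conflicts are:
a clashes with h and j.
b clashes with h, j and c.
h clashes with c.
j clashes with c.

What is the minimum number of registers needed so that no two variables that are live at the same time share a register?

3

b, h, c pairwise conflict, so at least 3 registers are needed.
3 registers suffice: register 1 → {a, c}; register 2 → {h, j}; register 3 → {b}. Every pair that conflicts lands in different registers.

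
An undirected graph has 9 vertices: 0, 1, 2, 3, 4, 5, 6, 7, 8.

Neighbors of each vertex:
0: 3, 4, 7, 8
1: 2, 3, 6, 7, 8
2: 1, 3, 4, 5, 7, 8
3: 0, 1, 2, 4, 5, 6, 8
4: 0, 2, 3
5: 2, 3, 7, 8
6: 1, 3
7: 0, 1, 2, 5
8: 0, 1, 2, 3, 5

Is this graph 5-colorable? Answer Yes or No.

The chromatic number is 4. 1, 2, 3, 8 are mutually adjacent (a clique of size 4), so at least 4 colors are needed.
4 colors suffice: color a → {3, 7}; color b → {0, 2, 6}; color c → {1, 4, 5}; color d → {8}.
Since 5 ≥ 4, a proper 5-coloring certainly exists.

Yes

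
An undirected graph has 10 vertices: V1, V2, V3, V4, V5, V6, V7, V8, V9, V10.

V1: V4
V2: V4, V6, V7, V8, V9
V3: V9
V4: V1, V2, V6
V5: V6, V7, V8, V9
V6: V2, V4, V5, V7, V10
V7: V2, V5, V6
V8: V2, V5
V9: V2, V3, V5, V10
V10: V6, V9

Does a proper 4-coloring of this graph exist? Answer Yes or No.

Yes

The chromatic number is 3. V5, V6, V7 form a triangle, so at least 3 colors are needed.
A valid assignment using 3 colors: V1=1, V2=1, V3=1, V4=3, V5=1, V6=2, V7=3, V8=2, V9=2, V10=1.
Since 4 ≥ 3, a proper 4-coloring certainly exists.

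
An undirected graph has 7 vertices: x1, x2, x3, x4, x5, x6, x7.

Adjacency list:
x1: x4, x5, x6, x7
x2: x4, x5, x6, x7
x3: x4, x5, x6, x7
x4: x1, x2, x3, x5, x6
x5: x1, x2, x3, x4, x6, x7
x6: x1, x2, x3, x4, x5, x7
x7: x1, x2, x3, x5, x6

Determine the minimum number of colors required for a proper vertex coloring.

4

x2, x4, x5, x6 are mutually adjacent (a clique of size 4), so at least 4 colors are needed.
One proper 4-coloring: x1=4, x2=4, x3=4, x4=3, x5=2, x6=1, x7=3. No two adjacent vertices share a color.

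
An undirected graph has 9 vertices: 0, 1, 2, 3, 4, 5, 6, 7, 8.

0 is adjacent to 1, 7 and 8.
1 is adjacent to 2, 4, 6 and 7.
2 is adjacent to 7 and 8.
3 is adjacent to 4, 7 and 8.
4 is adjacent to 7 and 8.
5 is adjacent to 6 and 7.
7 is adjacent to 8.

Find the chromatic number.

3, 4, 7, 8 are pairwise adjacent (a clique of size 4), so at least 4 colors are needed.
4 colors suffice: color a → {6, 7}; color b → {1, 5, 8}; color c → {0, 2, 4}; color d → {3}. No two adjacent vertices share a color.

4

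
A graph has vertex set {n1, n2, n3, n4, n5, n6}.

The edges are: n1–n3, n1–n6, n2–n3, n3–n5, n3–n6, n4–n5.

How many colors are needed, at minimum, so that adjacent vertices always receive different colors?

n1, n3, n6 are mutually adjacent, so at least 3 colors are needed.
3 colors suffice: n1=2, n2=2, n3=1, n4=1, n5=2, n6=3. Each edge has distinct colors on its endpoints.

3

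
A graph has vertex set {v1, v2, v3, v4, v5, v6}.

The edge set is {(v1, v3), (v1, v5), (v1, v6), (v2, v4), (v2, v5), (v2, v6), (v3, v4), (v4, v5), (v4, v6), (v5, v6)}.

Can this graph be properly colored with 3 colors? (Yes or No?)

No

v2, v4, v5, v6 are pairwise adjacent (a clique of size 4), so at least 4 colors are needed.
So 3 colors are not enough.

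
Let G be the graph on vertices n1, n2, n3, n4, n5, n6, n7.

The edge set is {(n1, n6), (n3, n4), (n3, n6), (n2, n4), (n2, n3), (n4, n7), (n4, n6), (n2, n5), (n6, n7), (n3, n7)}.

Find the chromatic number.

n3, n4, n6, n7 are pairwise adjacent (a clique of size 4), so at least 4 colors are needed.
4 colors suffice: color 1 → {n1, n4, n5}; color 2 → {n3}; color 3 → {n2, n6}; color 4 → {n7}. No two adjacent vertices share a color.

4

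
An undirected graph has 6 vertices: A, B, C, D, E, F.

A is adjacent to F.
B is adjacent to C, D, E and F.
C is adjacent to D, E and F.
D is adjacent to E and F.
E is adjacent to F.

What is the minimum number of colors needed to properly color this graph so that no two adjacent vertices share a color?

5

B, C, D, E, F are mutually adjacent (a clique of size 5), so at least 5 colors are needed.
A valid assignment using 5 colors: A=2, B=3, C=4, D=5, E=2, F=1. No two adjacent vertices share a color.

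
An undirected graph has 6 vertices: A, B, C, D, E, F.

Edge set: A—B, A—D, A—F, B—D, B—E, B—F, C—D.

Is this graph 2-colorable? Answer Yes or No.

A, B, F are mutually adjacent, so at least 3 colors are needed.
So 2 colors are not enough.

No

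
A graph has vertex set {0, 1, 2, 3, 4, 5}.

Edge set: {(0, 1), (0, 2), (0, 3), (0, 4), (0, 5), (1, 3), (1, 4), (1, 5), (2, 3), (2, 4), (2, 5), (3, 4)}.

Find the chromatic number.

4

0, 1, 3, 4 are mutually adjacent (a clique of size 4), so at least 4 colors are needed.
4 colors suffice: color red → {0}; color blue → {3, 5}; color green → {1, 2}; color yellow → {4}. Every edge joins two different colors.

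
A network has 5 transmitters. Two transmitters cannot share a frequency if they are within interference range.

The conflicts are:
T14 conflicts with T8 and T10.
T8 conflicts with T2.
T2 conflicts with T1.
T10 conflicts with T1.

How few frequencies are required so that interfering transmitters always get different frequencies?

The cycle T2-T1-T10-T14-T8-T2 has odd length 5, so it cannot be 2-colored; at least 3 frequencies are needed.
A valid assignment using 3 frequencies: T14=2, T8=1, T2=3, T10=1, T1=2. Every pair that conflicts lands in different frequencies.

3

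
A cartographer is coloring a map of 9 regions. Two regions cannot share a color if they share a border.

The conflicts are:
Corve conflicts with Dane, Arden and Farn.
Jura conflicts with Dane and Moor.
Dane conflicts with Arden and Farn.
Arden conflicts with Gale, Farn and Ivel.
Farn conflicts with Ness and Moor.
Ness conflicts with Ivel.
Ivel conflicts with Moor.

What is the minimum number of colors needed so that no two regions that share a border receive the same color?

4

Corve, Dane, Arden, Farn are mutually in conflict, so at least 4 colors are needed.
4 colors suffice: color 1 → {Arden, Ness, Moor}; color 2 → {Jura, Gale, Farn, Ivel}; color 3 → {Dane}; color 4 → {Corve}. Every pair that conflicts lands in different colors.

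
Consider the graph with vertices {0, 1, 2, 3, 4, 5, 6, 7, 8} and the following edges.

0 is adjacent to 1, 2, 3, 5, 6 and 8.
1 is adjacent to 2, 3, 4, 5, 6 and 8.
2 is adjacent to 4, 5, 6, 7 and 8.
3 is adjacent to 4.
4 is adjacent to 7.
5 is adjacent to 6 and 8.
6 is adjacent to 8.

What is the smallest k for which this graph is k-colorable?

0, 1, 2, 5, 6, 8 are pairwise adjacent (a clique of size 6), so at least 6 colors are needed.
6 colors suffice: 0=c, 1=b, 2=a, 3=a, 4=c, 5=d, 6=f, 7=b, 8=e. No two adjacent vertices share a color.

6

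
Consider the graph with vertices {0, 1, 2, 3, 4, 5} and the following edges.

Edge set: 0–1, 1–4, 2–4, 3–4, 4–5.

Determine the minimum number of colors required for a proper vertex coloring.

2

4 and 5 are adjacent, so at least 2 colors are needed.
2 colors suffice: 0=red, 1=blue, 2=blue, 3=blue, 4=red, 5=blue. Each edge has distinct colors on its endpoints.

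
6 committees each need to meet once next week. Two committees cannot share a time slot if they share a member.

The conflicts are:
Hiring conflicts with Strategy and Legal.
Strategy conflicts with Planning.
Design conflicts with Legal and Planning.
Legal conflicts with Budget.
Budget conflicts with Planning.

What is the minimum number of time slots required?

The cycle Legal-Hiring-Strategy-Planning-Budget-Legal has odd length 5, so it cannot be 2-colored; at least 3 time slots are needed.
3 time slots suffice: time slot 1 → {Legal, Planning}; time slot 2 → {Strategy, Design, Budget}; time slot 3 → {Hiring}. No two conflicting committees share a time slot.

3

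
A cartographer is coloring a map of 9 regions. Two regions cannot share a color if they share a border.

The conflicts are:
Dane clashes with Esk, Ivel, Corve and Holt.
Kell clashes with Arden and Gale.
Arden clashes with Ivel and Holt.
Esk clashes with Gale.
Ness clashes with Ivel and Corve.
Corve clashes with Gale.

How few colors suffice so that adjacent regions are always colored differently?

2

Ness and Corve conflict, so at least 2 colors are needed.
2 colors suffice: color 1 → {Dane, Arden, Ness, Gale}; color 2 → {Kell, Esk, Ivel, Corve, Holt}. Every pair that conflicts lands in different colors.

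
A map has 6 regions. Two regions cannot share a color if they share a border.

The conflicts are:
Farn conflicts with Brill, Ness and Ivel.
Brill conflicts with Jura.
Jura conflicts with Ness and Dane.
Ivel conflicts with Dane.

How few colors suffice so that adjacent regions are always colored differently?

3

The cycle Dane-Jura-Brill-Farn-Ivel-Dane has odd length 5, so it cannot be 2-colored; at least 3 colors are needed.
A valid assignment using 3 colors: Farn=1, Brill=2, Jura=1, Ness=2, Ivel=2, Dane=3. Every pair that conflicts lands in different colors.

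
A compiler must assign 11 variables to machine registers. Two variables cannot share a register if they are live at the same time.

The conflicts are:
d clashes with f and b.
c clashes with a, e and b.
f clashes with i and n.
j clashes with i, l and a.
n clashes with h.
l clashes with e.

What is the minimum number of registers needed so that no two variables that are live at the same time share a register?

3

The cycle j-a-c-e-l-j has odd length 5, so it cannot be 2-colored; at least 3 registers are needed.
Using 3 registers: d=3, c=1, f=1, j=1, i=2, n=2, l=2, a=2, e=3, b=2, h=1. Each listed conflict is separated.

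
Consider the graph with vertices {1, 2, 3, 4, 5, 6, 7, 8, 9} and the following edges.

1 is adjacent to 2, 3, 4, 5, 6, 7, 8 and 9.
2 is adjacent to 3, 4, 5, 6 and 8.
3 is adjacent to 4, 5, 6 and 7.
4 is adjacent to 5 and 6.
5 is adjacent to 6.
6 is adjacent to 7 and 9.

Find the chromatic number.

6

1, 2, 3, 4, 5, 6 are pairwise adjacent (a clique of size 6), so at least 6 colors are needed.
One proper 6-coloring: 1=a, 2=d, 3=c, 4=e, 5=f, 6=b, 7=d, 8=b, 9=c. No two adjacent vertices share a color.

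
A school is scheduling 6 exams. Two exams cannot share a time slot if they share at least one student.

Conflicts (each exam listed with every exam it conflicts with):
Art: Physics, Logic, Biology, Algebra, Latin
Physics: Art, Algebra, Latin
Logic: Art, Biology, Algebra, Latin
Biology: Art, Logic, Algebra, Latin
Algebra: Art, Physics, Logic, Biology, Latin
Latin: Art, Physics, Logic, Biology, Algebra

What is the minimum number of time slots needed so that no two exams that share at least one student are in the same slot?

Art, Logic, Biology, Algebra, Latin pairwise conflict, so at least 5 time slots are needed.
Using 5 time slots: Art=2, Physics=4, Logic=4, Biology=5, Algebra=1, Latin=3. No two conflicting exams share a time slot.

5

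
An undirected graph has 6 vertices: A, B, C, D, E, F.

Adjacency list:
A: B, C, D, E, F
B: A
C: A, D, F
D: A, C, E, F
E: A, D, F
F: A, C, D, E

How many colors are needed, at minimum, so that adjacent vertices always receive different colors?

A, D, E, F form a clique, so at least 4 colors are needed.
A valid assignment using 4 colors: A=1, B=2, C=4, D=2, E=4, F=3. Each edge has distinct colors on its endpoints.

4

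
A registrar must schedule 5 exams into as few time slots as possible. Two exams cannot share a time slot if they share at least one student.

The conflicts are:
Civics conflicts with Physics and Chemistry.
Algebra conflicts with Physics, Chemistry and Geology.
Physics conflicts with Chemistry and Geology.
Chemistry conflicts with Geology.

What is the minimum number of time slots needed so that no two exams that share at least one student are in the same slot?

4

Algebra, Physics, Chemistry, Geology are mutually in conflict, so at least 4 time slots are needed.
4 time slots suffice: time slot 1 → {Chemistry}; time slot 2 → {Physics}; time slot 3 → {Civics, Geology}; time slot 4 → {Algebra}. No two conflicting exams share a time slot.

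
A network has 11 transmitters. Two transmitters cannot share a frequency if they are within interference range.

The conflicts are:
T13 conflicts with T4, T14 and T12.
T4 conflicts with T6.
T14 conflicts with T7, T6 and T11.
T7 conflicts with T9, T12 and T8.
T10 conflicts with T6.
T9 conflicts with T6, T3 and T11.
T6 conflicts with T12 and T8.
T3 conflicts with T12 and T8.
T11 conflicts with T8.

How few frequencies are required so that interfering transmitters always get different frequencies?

T11 and T8 conflict, so at least 2 frequencies are needed.
2 frequencies suffice: T13=1, T4=2, T14=2, T7=1, T10=2, T9=2, T6=1, T3=1, T12=2, T11=1, T8=2. Each listed conflict is separated.

2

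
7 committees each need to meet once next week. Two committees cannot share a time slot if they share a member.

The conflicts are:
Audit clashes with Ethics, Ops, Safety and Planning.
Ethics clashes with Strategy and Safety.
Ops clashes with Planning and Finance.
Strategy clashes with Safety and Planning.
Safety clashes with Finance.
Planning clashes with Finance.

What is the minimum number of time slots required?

3

Ethics, Strategy, Safety all conflict with each other, so at least 3 time slots are needed.
3 time slots suffice: time slot 1 → {Safety, Planning}; time slot 2 → {Audit, Strategy, Finance}; time slot 3 → {Ethics, Ops}. Every pair that conflicts lands in different time slots.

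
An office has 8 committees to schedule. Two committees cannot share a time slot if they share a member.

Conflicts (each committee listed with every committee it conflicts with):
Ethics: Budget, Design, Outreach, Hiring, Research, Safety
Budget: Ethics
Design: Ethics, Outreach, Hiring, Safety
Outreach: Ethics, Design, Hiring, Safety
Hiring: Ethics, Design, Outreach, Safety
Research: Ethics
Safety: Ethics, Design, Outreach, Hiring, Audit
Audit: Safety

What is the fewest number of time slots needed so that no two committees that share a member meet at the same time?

Ethics, Design, Outreach, Hiring, Safety all conflict with each other, so at least 5 time slots are needed.
Using 5 time slots: Ethics=1, Budget=2, Design=3, Outreach=5, Hiring=4, Research=2, Safety=2, Audit=1. No two conflicting committees share a time slot.

5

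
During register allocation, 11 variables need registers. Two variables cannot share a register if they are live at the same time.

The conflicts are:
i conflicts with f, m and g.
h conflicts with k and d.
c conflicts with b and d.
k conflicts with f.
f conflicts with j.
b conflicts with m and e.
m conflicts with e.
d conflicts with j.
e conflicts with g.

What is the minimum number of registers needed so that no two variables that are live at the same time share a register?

3

b, m, e all conflict with each other, so at least 3 registers are needed.
3 registers suffice: register 1 → {f, m, d, g}; register 2 → {i, h, c, j, e}; register 3 → {k, b}. Every pair that conflicts lands in different registers.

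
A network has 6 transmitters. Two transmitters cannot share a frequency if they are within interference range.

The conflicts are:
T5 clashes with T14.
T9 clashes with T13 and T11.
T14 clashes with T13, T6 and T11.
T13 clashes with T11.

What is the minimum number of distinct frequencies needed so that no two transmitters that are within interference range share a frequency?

T9, T13, T11 pairwise conflict, so at least 3 frequencies are needed.
3 frequencies suffice: T5=2, T9=1, T14=1, T13=2, T6=2, T11=3. Each listed conflict is separated.

3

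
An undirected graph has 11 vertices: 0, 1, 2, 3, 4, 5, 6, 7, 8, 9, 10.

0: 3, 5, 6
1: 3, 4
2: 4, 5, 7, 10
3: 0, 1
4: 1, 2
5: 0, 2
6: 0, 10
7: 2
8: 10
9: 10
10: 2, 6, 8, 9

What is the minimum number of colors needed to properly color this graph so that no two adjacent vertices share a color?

3

The cycle 2-5-0-6-10-2 has odd length 5, so it cannot be 2-colored; at least 3 colors are needed.
3 colors suffice: color a → {0, 1, 2, 8, 9}; color b → {3, 4, 5, 7, 10}; color c → {6}. No two adjacent vertices share a color.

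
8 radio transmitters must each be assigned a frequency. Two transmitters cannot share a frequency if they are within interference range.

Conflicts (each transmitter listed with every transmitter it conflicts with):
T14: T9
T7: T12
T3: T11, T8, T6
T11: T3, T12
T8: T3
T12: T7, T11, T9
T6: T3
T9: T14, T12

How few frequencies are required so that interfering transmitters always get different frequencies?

2

T3 and T8 conflict, so at least 2 frequencies are needed.
2 frequencies suffice: T14=1, T7=2, T3=1, T11=2, T8=2, T12=1, T6=2, T9=2. Every pair that conflicts lands in different frequencies.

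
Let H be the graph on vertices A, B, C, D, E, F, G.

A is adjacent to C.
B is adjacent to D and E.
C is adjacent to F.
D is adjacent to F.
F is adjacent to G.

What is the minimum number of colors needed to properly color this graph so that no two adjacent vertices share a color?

2

C and F are adjacent, so at least 2 colors are needed.
2 colors suffice: color 1 → {A, B, F}; color 2 → {C, D, E, G}. Each edge has distinct colors on its endpoints.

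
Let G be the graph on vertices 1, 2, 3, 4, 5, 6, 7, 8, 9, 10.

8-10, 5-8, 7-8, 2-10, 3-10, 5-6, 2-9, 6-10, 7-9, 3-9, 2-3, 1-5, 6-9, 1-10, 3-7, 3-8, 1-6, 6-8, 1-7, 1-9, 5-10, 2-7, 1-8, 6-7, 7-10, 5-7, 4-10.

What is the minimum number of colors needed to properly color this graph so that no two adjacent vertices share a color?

1, 5, 6, 7, 8, 10 form a clique, so at least 6 colors are needed.
6 colors suffice: 1=c, 2=d, 3=c, 4=b, 5=f, 6=d, 7=b, 8=e, 9=a, 10=a. Every edge joins two different colors.

6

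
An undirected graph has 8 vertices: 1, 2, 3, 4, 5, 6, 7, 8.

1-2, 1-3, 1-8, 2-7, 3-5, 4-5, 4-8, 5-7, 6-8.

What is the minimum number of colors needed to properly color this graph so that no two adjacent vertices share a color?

The cycle 4-5-3-1-8-4 has odd length 5, so it cannot be 2-colored; at least 3 colors are needed.
A valid assignment using 3 colors: 1=a, 2=b, 3=b, 4=c, 5=a, 6=a, 7=c, 8=b. Each edge has distinct colors on its endpoints.

3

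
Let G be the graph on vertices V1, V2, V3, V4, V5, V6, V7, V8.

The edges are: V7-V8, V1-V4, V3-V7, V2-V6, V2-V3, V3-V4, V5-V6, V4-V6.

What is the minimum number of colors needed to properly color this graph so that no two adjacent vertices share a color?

V3 and V4 are adjacent, so at least 2 colors are needed.
2 colors suffice: color R → {V2, V4, V5, V7}; color B → {V1, V3, V6, V8}. Every edge joins two different colors.

2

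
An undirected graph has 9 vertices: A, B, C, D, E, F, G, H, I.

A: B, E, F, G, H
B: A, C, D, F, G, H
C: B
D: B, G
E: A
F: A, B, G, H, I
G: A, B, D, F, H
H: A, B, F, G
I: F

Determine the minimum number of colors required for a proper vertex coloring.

A, B, F, G, H form a clique, so at least 5 colors are needed.
5 colors suffice: color 1 → {B, E, I}; color 2 → {C, G}; color 3 → {D, F}; color 4 → {A}; color 5 → {H}. No two adjacent vertices share a color.

5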